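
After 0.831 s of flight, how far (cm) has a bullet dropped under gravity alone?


drop = 0.5*g*t^2 = 0.5*9.81*0.831^2 = 3.3872 m ≈ 338.7 cm

338.7 cm


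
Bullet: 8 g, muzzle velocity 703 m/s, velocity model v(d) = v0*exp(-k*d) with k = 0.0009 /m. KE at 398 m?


v = v0*exp(-k*d) = 703*exp(-0.0009*398) = 491.35 m/s
E = 0.5*m*v^2 = 0.5*0.008*491.35^2 = 965.7 J

965.7 J


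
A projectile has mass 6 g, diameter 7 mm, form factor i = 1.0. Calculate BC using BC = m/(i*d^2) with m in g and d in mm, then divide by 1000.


BC = m/(i*d^2*1000) = 6/(1.0 * 7^2 * 1000) = 0.0001224

0.0001224


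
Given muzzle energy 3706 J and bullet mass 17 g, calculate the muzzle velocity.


v = sqrt(2*E/m) = sqrt(2*3706/0.017) = 660.3 m/s

660.3 m/s


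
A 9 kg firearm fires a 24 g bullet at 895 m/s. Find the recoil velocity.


v_recoil = m_p * v_p / m_gun = 0.024 * 895 / 9 = 2.387 m/s

2.387 m/s


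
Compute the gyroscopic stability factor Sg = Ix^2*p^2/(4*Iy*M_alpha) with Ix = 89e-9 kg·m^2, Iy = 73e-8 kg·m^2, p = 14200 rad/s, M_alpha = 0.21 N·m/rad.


Sg = Ix^2 * p^2 / (4 * Iy * M_alpha) = (89e-9)^2 * 14200^2 / (4 * 73e-8 * 0.21) = 2.605

2.605


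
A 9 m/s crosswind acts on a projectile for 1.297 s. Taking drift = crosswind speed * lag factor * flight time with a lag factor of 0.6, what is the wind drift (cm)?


drift = v_wind * lag * t = 9 * 0.6 * 1.297 = 7.0038 m ≈ 700.4 cm

700.4 cm


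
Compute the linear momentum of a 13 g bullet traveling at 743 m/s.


p = m*v = 0.013*743 = 9.659 kg·m/s

9.659 kg·m/s


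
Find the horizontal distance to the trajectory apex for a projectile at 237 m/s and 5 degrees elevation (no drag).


R = v0^2*sin(2*theta)/g = 237^2*sin(2*5°)/9.81 = 994.255 m
apex_dist = R/2 = 994.255/2 = 497.1 m

497.1 m


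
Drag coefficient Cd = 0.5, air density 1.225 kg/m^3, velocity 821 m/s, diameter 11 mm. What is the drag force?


A = pi*(d/2)^2 = pi*(11/2000)^2 = 9.50332e-05 m^2
Fd = 0.5*Cd*rho*A*v^2 = 0.5*0.5*1.225*9.50332e-05*821^2 = 19.62 N

19.62 N


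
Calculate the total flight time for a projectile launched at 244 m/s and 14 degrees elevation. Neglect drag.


T = 2*v0*sin(theta)/g = 2*244*sin(14°)/9.81 = 12.03 s

12.03 s


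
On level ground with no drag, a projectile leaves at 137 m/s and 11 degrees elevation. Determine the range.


R = v0^2 * sin(2*theta) / g = 137^2 * sin(2*11°) / 9.81 = 716.7 m

716.7 m


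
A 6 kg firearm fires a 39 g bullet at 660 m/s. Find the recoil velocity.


v_recoil = m_p * v_p / m_gun = 0.039 * 660 / 6 = 4.29 m/s

4.29 m/s


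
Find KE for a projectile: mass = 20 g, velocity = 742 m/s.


E = 0.5*m*v^2 = 0.5*0.02*742^2 = 5506 J

5506 J


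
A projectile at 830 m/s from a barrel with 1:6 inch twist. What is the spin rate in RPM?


twist_m = 6*0.0254 = 0.1524 m
spin = v/twist = 830/0.1524 = 5446.194 rev/s
RPM = spin*60 = 5446.194*60 ≈ 326772 RPM

326772 RPM


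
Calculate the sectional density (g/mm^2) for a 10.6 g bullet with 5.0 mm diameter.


SD = m/d^2 = 10.6/5.0^2 = 0.424 g/mm^2

0.424 g/mm^2


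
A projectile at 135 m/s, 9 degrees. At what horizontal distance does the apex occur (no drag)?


R = v0^2*sin(2*theta)/g = 135^2*sin(2*9°)/9.81 = 574.091 m
apex_dist = R/2 = 574.091/2 = 287 m

287 m


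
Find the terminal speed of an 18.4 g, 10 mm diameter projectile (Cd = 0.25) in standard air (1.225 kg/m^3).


A = pi*(d/2)^2 = pi*(10/2000)^2 = 7.85398e-05 m^2
vt = sqrt(2mg/(Cd*rho*A)) = sqrt(2*0.0184*9.81/(0.25 * 1.225 * 7.85398e-05)) = 122.5 m/s

122.5 m/s


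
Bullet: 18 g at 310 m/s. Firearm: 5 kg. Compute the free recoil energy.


v_r = m_p*v_p/m_gun = 0.018*310/5 = 1.116 m/s, E_r = 0.5*m_gun*v_r^2 = 0.5*5*1.116^2 = 3.114 J

3.114 J


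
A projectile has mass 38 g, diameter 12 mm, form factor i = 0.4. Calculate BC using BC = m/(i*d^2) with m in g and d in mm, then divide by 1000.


BC = m/(i*d^2*1000) = 38/(0.4 * 12^2 * 1000) = 0.0006597

0.0006597


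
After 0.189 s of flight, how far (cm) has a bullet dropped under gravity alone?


drop = 0.5*g*t^2 = 0.5*9.81*0.189^2 = 0.175212 m ≈ 17.52 cm

17.52 cm


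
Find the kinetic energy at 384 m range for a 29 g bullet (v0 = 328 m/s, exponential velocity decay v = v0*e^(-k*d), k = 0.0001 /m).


v = v0*exp(-k*d) = 328*exp(-0.0001*384) = 315.644 m/s
E = 0.5*m*v^2 = 0.5*0.029*315.644^2 = 1445 J

1445 J


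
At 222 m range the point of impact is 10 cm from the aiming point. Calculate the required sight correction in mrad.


1 mrad subtends 1 cm per 10 m of range, so adj = error_cm / (dist_m / 10) = 10 / (222/10) = 0.4505 mrad

0.4505 mrad


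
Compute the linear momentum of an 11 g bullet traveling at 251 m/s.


p = m*v = 0.011*251 = 2.761 kg·m/s

2.761 kg·m/s


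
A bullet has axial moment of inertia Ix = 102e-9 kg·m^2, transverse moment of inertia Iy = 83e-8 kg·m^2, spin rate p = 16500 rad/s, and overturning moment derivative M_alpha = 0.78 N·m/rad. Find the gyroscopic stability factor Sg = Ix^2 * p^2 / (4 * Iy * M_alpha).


Sg = Ix^2 * p^2 / (4 * Iy * M_alpha) = (102e-9)^2 * 16500^2 / (4 * 83e-8 * 0.78) = 1.094

1.094


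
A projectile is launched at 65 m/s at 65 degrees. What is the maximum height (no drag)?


H = (v0*sin(theta))^2 / (2g) = (65*sin(65°))^2 / (2*9.81) = 176.9 m

176.9 m


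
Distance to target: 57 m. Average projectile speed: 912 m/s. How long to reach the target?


t = d/v = 57/912 = 0.0625 s

0.0625 s


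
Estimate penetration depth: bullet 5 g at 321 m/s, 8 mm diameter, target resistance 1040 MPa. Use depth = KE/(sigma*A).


A = pi*(d/2)^2 = pi*(8/2)^2 = 50.2655 mm^2
E = 0.5*m*v^2 = 0.5*0.005*321^2 = 257.603 J
depth = E/(sigma*A) = 257.603 J / (1040 MPa * 50.2655 mm^2) = 257.603/(1040 * 50.2655) m = 0.00492773 m ≈ 4.928 mm

4.928 mm


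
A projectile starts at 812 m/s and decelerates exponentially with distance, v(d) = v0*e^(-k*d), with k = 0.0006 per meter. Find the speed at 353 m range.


v = v0*exp(-k*d) = 812*exp(-0.0006*353) = 657 m/s

657 m/s


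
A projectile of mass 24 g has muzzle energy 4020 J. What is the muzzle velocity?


v = sqrt(2*E/m) = sqrt(2*4020/0.024) = 578.8 m/s

578.8 m/s


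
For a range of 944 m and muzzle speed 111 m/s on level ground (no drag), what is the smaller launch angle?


sin(2*theta) = R*g/v0^2 = 944*9.81/111^2 = 0.751614, theta = arcsin(0.751614)/2 = 24.37°

24.37 degrees


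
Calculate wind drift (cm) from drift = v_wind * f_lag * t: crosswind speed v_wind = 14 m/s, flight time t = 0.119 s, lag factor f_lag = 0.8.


drift = v_wind * lag * t = 14 * 0.8 * 0.119 = 1.3328 m ≈ 133.3 cm

133.3 cm


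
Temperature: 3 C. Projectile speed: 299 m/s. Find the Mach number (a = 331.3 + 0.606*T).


a = 331.3 + 0.606*(3) = 333.118 m/s
M = v/a = 299/333.118 = 0.8976

0.8976


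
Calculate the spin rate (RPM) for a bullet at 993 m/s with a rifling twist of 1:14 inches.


twist_m = 14*0.0254 = 0.3556 m
spin = v/twist = 993/0.3556 = 2792.463 rev/s
RPM = spin*60 = 2792.463*60 ≈ 167548 RPM

167548 RPM


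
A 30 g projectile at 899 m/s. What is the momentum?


p = m*v = 0.03*899 = 26.97 kg·m/s

26.97 kg·m/s


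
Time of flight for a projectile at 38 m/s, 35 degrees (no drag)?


T = 2*v0*sin(theta)/g = 2*38*sin(35°)/9.81 = 4.444 s

4.444 s


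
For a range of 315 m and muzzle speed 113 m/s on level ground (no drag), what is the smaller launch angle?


sin(2*theta) = R*g/v0^2 = 315*9.81/113^2 = 0.242004, theta = arcsin(0.242004)/2 = 7.002°

7.002 degrees


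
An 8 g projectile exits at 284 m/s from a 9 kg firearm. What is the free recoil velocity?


v_recoil = m_p * v_p / m_gun = 0.008 * 284 / 9 = 0.2524 m/s

0.2524 m/s


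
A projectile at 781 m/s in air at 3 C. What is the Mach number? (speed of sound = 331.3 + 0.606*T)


a = 331.3 + 0.606*(3) = 333.118 m/s
M = v/a = 781/333.118 = 2.345

2.345


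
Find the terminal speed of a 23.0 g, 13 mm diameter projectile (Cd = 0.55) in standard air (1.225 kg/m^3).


A = pi*(d/2)^2 = pi*(13/2000)^2 = 1.32732e-04 m^2
vt = sqrt(2mg/(Cd*rho*A)) = sqrt(2*0.023*9.81/(0.55 * 1.225 * 1.32732e-04)) = 71.04 m/s

71.04 m/s


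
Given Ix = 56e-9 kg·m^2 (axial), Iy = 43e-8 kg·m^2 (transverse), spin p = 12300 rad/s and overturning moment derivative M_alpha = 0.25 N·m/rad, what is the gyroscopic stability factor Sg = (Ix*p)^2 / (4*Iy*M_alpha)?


Sg = Ix^2 * p^2 / (4 * Iy * M_alpha) = (56e-9)^2 * 12300^2 / (4 * 43e-8 * 0.25) = 1.103

1.103


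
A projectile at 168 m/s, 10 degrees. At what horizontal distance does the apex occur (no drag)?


R = v0^2*sin(2*theta)/g = 168^2*sin(2*10°)/9.81 = 984.014 m
apex_dist = R/2 = 984.014/2 = 492 m

492 m


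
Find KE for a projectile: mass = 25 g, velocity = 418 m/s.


E = 0.5*m*v^2 = 0.5*0.025*418^2 = 2184 J

2184 J


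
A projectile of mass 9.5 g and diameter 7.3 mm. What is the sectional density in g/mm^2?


SD = m/d^2 = 9.5/7.3^2 = 0.1783 g/mm^2

0.1783 g/mm^2


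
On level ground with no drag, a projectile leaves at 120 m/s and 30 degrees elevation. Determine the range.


R = v0^2 * sin(2*theta) / g = 120^2 * sin(2*30°) / 9.81 = 1271 m

1271 m


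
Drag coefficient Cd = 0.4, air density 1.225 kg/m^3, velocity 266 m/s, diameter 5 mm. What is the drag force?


A = pi*(d/2)^2 = pi*(5/2000)^2 = 1.96350e-05 m^2
Fd = 0.5*Cd*rho*A*v^2 = 0.5*0.4*1.225*1.96350e-05*266^2 = 0.3404 N

0.3404 N


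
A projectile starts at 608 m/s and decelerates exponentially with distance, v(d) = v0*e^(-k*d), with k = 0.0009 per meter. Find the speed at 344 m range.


v = v0*exp(-k*d) = 608*exp(-0.0009*344) = 446.1 m/s

446.1 m/s


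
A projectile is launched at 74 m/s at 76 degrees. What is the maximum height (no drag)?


H = (v0*sin(theta))^2 / (2g) = (74*sin(76°))^2 / (2*9.81) = 262.8 m

262.8 m


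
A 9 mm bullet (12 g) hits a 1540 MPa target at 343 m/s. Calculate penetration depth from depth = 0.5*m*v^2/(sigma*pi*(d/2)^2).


A = pi*(d/2)^2 = pi*(9/2)^2 = 63.6173 mm^2
E = 0.5*m*v^2 = 0.5*0.012*343^2 = 705.894 J
depth = E/(sigma*A) = 705.894 J / (1540 MPa * 63.6173 mm^2) = 705.894/(1540 * 63.6173) m = 0.00720516 m ≈ 7.205 mm

7.205 mm


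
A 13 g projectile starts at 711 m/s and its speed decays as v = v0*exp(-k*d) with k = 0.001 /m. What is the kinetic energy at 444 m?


v = v0*exp(-k*d) = 711*exp(-0.001*444) = 456.082 m/s
E = 0.5*m*v^2 = 0.5*0.013*456.082^2 = 1352 J

1352 J


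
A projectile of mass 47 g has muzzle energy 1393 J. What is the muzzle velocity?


v = sqrt(2*E/m) = sqrt(2*1393/0.047) = 243.5 m/s

243.5 m/s


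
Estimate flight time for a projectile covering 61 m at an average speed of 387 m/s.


t = d/v = 61/387 = 0.1576 s

0.1576 s


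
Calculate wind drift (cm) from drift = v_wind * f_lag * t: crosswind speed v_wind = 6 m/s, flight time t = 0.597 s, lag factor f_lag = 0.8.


drift = v_wind * lag * t = 6 * 0.8 * 0.597 = 2.8656 m ≈ 286.6 cm

286.6 cm


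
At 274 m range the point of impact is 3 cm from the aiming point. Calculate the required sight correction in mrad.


1 mrad subtends 1 cm per 10 m of range, so adj = error_cm / (dist_m / 10) = 3 / (274/10) = 0.1095 mrad

0.1095 mrad


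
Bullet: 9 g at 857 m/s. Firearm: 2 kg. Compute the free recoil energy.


v_r = m_p*v_p/m_gun = 0.009*857/2 = 3.8565 m/s, E_r = 0.5*m_gun*v_r^2 = 0.5*2*3.8565^2 = 14.87 J

14.87 J


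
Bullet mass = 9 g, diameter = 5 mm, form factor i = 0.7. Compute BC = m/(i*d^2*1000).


BC = m/(i*d^2*1000) = 9/(0.7 * 5^2 * 1000) = 0.0005143

0.0005143


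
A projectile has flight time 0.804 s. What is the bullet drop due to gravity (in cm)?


drop = 0.5*g*t^2 = 0.5*9.81*0.804^2 = 3.17067 m ≈ 317.1 cm

317.1 cm


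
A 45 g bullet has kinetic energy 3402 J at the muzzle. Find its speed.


v = sqrt(2*E/m) = sqrt(2*3402/0.045) = 388.8 m/s

388.8 m/s


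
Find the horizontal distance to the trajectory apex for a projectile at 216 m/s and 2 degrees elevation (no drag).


R = v0^2*sin(2*theta)/g = 216^2*sin(2*2°)/9.81 = 331.759 m
apex_dist = R/2 = 331.759/2 = 165.9 m

165.9 m


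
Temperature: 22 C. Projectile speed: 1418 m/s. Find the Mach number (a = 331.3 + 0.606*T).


a = 331.3 + 0.606*(22) = 344.632 m/s
M = v/a = 1418/344.632 = 4.115

4.115


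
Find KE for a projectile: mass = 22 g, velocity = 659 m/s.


E = 0.5*m*v^2 = 0.5*0.022*659^2 = 4777 J

4777 J


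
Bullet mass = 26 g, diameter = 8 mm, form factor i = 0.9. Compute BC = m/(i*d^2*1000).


BC = m/(i*d^2*1000) = 26/(0.9 * 8^2 * 1000) = 0.0004514

0.0004514


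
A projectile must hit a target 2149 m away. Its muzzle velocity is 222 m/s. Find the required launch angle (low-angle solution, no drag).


sin(2*theta) = R*g/v0^2 = 2149*9.81/222^2 = 0.427759, theta = arcsin(0.427759)/2 = 12.66°

12.66 degrees


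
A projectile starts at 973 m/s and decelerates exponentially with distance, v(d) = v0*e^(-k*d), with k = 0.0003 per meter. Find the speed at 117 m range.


v = v0*exp(-k*d) = 973*exp(-0.0003*117) = 939.4 m/s

939.4 m/s


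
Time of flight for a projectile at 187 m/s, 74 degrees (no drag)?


T = 2*v0*sin(theta)/g = 2*187*sin(74°)/9.81 = 36.65 s

36.65 s


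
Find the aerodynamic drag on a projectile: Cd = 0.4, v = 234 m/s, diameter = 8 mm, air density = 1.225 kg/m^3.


A = pi*(d/2)^2 = pi*(8/2000)^2 = 5.02655e-05 m^2
Fd = 0.5*Cd*rho*A*v^2 = 0.5*0.4*1.225*5.02655e-05*234^2 = 0.6743 N

0.6743 N


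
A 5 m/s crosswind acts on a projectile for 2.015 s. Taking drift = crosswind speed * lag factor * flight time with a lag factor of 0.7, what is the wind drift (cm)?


drift = v_wind * lag * t = 5 * 0.7 * 2.015 = 7.0525 m ≈ 705.2 cm

705.2 cm


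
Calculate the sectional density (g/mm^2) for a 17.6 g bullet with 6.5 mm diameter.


SD = m/d^2 = 17.6/6.5^2 = 0.4166 g/mm^2

0.4166 g/mm^2


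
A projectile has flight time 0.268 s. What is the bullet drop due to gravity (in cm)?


drop = 0.5*g*t^2 = 0.5*9.81*0.268^2 = 0.352297 m ≈ 35.23 cm

35.23 cm


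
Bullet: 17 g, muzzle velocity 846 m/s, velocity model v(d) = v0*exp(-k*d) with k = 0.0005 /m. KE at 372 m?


v = v0*exp(-k*d) = 846*exp(-0.0005*372) = 702.411 m/s
E = 0.5*m*v^2 = 0.5*0.017*702.411^2 = 4194 J

4194 J


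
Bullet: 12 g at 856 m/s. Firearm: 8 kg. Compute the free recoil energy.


v_r = m_p*v_p/m_gun = 0.012*856/8 = 1.284 m/s, E_r = 0.5*m_gun*v_r^2 = 0.5*8*1.284^2 = 6.595 J

6.595 J


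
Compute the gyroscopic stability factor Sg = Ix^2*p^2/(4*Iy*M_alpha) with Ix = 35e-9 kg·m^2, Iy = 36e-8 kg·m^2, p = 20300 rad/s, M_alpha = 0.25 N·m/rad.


Sg = Ix^2 * p^2 / (4 * Iy * M_alpha) = (35e-9)^2 * 20300^2 / (4 * 36e-8 * 0.25) = 1.402

1.402


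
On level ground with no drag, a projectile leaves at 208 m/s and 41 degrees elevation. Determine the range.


R = v0^2 * sin(2*theta) / g = 208^2 * sin(2*41°) / 9.81 = 4367 m

4367 m


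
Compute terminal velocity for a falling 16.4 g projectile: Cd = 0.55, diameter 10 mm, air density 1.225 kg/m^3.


A = pi*(d/2)^2 = pi*(10/2000)^2 = 7.85398e-05 m^2
vt = sqrt(2mg/(Cd*rho*A)) = sqrt(2*0.0164*9.81/(0.55 * 1.225 * 7.85398e-05)) = 77.98 m/s

77.98 m/s


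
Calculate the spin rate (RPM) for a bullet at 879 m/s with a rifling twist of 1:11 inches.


twist_m = 11*0.0254 = 0.2794 m
spin = v/twist = 879/0.2794 = 3146.027 rev/s
RPM = spin*60 = 3146.027*60 ≈ 188762 RPM

188762 RPM


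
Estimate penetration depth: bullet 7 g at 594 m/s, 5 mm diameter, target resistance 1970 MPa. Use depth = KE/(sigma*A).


A = pi*(d/2)^2 = pi*(5/2)^2 = 19.635 mm^2
E = 0.5*m*v^2 = 0.5*0.007*594^2 = 1234.93 J
depth = E/(sigma*A) = 1234.93 J / (1970 MPa * 19.635 mm^2) = 1234.93/(1970 * 19.635) m = 0.031926 m ≈ 31.93 mm

31.93 mm


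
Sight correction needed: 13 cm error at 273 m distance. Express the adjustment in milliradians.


1 mrad subtends 1 cm per 10 m of range, so adj = error_cm / (dist_m / 10) = 13 / (273/10) = 0.4762 mrad

0.4762 mrad


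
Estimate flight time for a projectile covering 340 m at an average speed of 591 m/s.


t = d/v = 340/591 = 0.5753 s

0.5753 s


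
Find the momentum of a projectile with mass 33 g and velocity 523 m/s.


p = m*v = 0.033*523 = 17.26 kg·m/s

17.26 kg·m/s


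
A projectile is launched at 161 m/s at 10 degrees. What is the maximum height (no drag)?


H = (v0*sin(theta))^2 / (2g) = (161*sin(10°))^2 / (2*9.81) = 39.84 m

39.84 m


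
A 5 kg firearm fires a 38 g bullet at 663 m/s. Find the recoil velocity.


v_recoil = m_p * v_p / m_gun = 0.038 * 663 / 5 = 5.039 m/s

5.039 m/s


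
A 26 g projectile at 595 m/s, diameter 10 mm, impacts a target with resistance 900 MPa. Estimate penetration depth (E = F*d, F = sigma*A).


A = pi*(d/2)^2 = pi*(10/2)^2 = 78.5398 mm^2
E = 0.5*m*v^2 = 0.5*0.026*595^2 = 4602.32 J
depth = E/(sigma*A) = 4602.32 J / (900 MPa * 78.5398 mm^2) = 4602.32/(900 * 78.5398) m = 0.0651096 m ≈ 65.11 mm

65.11 mm


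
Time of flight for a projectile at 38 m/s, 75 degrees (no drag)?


T = 2*v0*sin(theta)/g = 2*38*sin(75°)/9.81 = 7.483 s

7.483 s


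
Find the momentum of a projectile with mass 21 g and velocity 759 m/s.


p = m*v = 0.021*759 = 15.94 kg·m/s

15.94 kg·m/s


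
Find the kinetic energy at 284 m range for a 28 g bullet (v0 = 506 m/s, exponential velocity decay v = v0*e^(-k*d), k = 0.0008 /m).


v = v0*exp(-k*d) = 506*exp(-0.0008*284) = 403.161 m/s
E = 0.5*m*v^2 = 0.5*0.028*403.161^2 = 2276 J

2276 J


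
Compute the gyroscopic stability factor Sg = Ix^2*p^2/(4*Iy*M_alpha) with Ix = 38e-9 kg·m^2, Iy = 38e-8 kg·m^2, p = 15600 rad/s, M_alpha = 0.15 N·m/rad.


Sg = Ix^2 * p^2 / (4 * Iy * M_alpha) = (38e-9)^2 * 15600^2 / (4 * 38e-8 * 0.15) = 1.541

1.541


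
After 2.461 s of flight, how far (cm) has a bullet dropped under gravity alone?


drop = 0.5*g*t^2 = 0.5*9.81*2.461^2 = 29.7072 m ≈ 2971 cm

2971 cm


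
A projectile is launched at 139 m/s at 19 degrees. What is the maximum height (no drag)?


H = (v0*sin(theta))^2 / (2g) = (139*sin(19°))^2 / (2*9.81) = 104.4 m

104.4 m


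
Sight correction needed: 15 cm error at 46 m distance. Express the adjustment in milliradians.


1 mrad subtends 1 cm per 10 m of range, so adj = error_cm / (dist_m / 10) = 15 / (46/10) = 3.261 mrad

3.261 mrad


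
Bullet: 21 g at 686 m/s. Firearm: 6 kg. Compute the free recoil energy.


v_r = m_p*v_p/m_gun = 0.021*686/6 = 2.401 m/s, E_r = 0.5*m_gun*v_r^2 = 0.5*6*2.401^2 = 17.29 J

17.29 J


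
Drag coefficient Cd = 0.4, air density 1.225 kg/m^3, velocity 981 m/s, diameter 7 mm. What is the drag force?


A = pi*(d/2)^2 = pi*(7/2000)^2 = 3.84845e-05 m^2
Fd = 0.5*Cd*rho*A*v^2 = 0.5*0.4*1.225*3.84845e-05*981^2 = 9.074 N

9.074 N


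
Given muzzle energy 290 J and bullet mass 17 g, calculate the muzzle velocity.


v = sqrt(2*E/m) = sqrt(2*290/0.017) = 184.7 m/s

184.7 m/s


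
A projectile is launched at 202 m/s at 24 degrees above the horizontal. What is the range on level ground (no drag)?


R = v0^2 * sin(2*theta) / g = 202^2 * sin(2*24°) / 9.81 = 3091 m

3091 m


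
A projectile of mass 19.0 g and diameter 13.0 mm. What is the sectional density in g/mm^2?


SD = m/d^2 = 19.0/13.0^2 = 0.1124 g/mm^2

0.1124 g/mm^2


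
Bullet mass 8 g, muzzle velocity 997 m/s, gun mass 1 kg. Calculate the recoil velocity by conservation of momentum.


v_recoil = m_p * v_p / m_gun = 0.008 * 997 / 1 = 7.976 m/s

7.976 m/s


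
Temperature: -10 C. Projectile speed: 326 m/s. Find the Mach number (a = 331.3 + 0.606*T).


a = 331.3 + 0.606*(-10) = 325.24 m/s
M = v/a = 326/325.24 = 1.002

1.002


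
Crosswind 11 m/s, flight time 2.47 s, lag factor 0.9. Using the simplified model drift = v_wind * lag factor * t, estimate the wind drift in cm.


drift = v_wind * lag * t = 11 * 0.9 * 2.47 = 24.453 m ≈ 2445 cm

2445 cm


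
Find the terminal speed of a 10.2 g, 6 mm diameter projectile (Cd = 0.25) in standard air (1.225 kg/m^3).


A = pi*(d/2)^2 = pi*(6/2000)^2 = 2.82743e-05 m^2
vt = sqrt(2mg/(Cd*rho*A)) = sqrt(2*0.0102*9.81/(0.25 * 1.225 * 2.82743e-05)) = 152 m/s

152 m/s


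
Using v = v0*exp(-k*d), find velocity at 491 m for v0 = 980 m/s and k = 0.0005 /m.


v = v0*exp(-k*d) = 980*exp(-0.0005*491) = 766.7 m/s

766.7 m/s


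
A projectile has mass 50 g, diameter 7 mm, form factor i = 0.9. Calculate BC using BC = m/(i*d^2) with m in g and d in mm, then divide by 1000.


BC = m/(i*d^2*1000) = 50/(0.9 * 7^2 * 1000) = 0.001134

0.001134


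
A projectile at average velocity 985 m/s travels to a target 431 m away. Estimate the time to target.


t = d/v = 431/985 = 0.4376 s

0.4376 s


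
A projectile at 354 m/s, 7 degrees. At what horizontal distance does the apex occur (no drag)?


R = v0^2*sin(2*theta)/g = 354^2*sin(2*7°)/9.81 = 3090.39 m
apex_dist = R/2 = 3090.39/2 = 1545 m

1545 m


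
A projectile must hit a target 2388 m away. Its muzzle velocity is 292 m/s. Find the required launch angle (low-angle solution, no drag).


sin(2*theta) = R*g/v0^2 = 2388*9.81/292^2 = 0.27475, theta = arcsin(0.27475)/2 = 7.974°

7.974 degrees


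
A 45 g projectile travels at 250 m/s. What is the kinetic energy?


E = 0.5*m*v^2 = 0.5*0.045*250^2 = 1406 J

1406 J


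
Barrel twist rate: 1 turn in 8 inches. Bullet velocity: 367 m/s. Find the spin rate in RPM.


twist_m = 8*0.0254 = 0.2032 m
spin = v/twist = 367/0.2032 = 1806.102 rev/s
RPM = spin*60 = 1806.102*60 ≈ 108366 RPM

108366 RPM


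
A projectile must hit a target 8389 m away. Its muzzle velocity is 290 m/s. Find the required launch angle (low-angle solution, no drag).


sin(2*theta) = R*g/v0^2 = 8389*9.81/290^2 = 0.97855, theta = arcsin(0.97855)/2 = 39.06°

39.06 degrees


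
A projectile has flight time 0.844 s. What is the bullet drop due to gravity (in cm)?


drop = 0.5*g*t^2 = 0.5*9.81*0.844^2 = 3.49401 m ≈ 349.4 cm

349.4 cm


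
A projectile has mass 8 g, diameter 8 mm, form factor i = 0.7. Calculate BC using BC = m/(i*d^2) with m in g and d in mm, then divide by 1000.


BC = m/(i*d^2*1000) = 8/(0.7 * 8^2 * 1000) = 0.0001786

0.0001786


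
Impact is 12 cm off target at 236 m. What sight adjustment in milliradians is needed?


1 mrad subtends 1 cm per 10 m of range, so adj = error_cm / (dist_m / 10) = 12 / (236/10) = 0.5085 mrad

0.5085 mrad


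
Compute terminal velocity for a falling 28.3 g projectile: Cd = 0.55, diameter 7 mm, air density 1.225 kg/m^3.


A = pi*(d/2)^2 = pi*(7/2000)^2 = 3.84845e-05 m^2
vt = sqrt(2mg/(Cd*rho*A)) = sqrt(2*0.0283*9.81/(0.55 * 1.225 * 3.84845e-05)) = 146.3 m/s

146.3 m/s


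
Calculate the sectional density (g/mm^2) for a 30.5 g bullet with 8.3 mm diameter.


SD = m/d^2 = 30.5/8.3^2 = 0.4427 g/mm^2

0.4427 g/mm^2


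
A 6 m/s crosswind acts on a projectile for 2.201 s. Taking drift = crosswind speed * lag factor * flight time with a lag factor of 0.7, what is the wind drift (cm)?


drift = v_wind * lag * t = 6 * 0.7 * 2.201 = 9.2442 m ≈ 924.4 cm

924.4 cm


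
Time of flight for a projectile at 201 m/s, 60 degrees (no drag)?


T = 2*v0*sin(theta)/g = 2*201*sin(60°)/9.81 = 35.49 s

35.49 s


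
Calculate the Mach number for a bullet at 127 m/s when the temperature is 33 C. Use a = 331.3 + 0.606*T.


a = 331.3 + 0.606*(33) = 351.298 m/s
M = v/a = 127/351.298 = 0.3615

0.3615


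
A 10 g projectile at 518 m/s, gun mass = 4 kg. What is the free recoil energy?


v_r = m_p*v_p/m_gun = 0.01*518/4 = 1.295 m/s, E_r = 0.5*m_gun*v_r^2 = 0.5*4*1.295^2 = 3.354 J

3.354 J


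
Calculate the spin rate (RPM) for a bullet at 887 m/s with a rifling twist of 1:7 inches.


twist_m = 7*0.0254 = 0.1778 m
spin = v/twist = 887/0.1778 = 4988.751 rev/s
RPM = spin*60 = 4988.751*60 ≈ 299325 RPM

299325 RPM


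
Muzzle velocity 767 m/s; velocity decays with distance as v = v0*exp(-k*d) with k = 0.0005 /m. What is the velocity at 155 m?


v = v0*exp(-k*d) = 767*exp(-0.0005*155) = 709.8 m/s

709.8 m/s


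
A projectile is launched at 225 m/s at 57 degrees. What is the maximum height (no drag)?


H = (v0*sin(theta))^2 / (2g) = (225*sin(57°))^2 / (2*9.81) = 1815 m

1815 m


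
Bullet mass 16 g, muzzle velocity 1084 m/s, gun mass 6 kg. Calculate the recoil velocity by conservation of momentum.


v_recoil = m_p * v_p / m_gun = 0.016 * 1084 / 6 = 2.891 m/s

2.891 m/s


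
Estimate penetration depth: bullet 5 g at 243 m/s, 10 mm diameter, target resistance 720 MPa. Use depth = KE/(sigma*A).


A = pi*(d/2)^2 = pi*(10/2)^2 = 78.5398 mm^2
E = 0.5*m*v^2 = 0.5*0.005*243^2 = 147.623 J
depth = E/(sigma*A) = 147.623 J / (720 MPa * 78.5398 mm^2) = 147.623/(720 * 78.5398) m = 0.00261054 m ≈ 2.611 mm

2.611 mm


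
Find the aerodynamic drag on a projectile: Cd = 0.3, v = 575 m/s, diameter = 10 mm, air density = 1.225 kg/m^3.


A = pi*(d/2)^2 = pi*(10/2000)^2 = 7.85398e-05 m^2
Fd = 0.5*Cd*rho*A*v^2 = 0.5*0.3*1.225*7.85398e-05*575^2 = 4.771 N

4.771 N


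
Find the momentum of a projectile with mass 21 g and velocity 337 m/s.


p = m*v = 0.021*337 = 7.077 kg·m/s

7.077 kg·m/s


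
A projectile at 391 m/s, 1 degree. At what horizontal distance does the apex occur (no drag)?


R = v0^2*sin(2*theta)/g = 391^2*sin(2*1°)/9.81 = 543.881 m
apex_dist = R/2 = 543.881/2 = 271.9 m

271.9 m


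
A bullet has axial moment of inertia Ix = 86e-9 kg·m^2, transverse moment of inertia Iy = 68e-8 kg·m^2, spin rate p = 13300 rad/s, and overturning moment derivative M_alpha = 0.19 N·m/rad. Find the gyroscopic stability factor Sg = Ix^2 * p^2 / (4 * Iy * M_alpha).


Sg = Ix^2 * p^2 / (4 * Iy * M_alpha) = (86e-9)^2 * 13300^2 / (4 * 68e-8 * 0.19) = 2.531

2.531


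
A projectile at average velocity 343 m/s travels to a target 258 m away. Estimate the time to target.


t = d/v = 258/343 = 0.7522 s

0.7522 s


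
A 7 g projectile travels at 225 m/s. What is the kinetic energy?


E = 0.5*m*v^2 = 0.5*0.007*225^2 = 177.2 J

177.2 J


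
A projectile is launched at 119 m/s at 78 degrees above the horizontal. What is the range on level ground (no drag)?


R = v0^2 * sin(2*theta) / g = 119^2 * sin(2*78°) / 9.81 = 587.1 m

587.1 m


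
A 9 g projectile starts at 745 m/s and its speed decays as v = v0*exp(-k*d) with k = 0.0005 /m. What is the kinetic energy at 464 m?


v = v0*exp(-k*d) = 745*exp(-0.0005*464) = 590.745 m/s
E = 0.5*m*v^2 = 0.5*0.009*590.745^2 = 1570 J

1570 J


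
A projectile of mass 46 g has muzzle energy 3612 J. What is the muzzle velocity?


v = sqrt(2*E/m) = sqrt(2*3612/0.046) = 396.3 m/s

396.3 m/s


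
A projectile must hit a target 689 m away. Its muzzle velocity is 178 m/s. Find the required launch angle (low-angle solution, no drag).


sin(2*theta) = R*g/v0^2 = 689*9.81/178^2 = 0.213328, theta = arcsin(0.213328)/2 = 6.159°

6.159 degrees


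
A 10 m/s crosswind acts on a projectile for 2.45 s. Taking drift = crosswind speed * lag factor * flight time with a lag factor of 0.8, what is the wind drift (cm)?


drift = v_wind * lag * t = 10 * 0.8 * 2.45 = 19.6 m ≈ 1960 cm

1960 cm


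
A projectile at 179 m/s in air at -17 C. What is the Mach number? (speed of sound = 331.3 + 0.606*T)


a = 331.3 + 0.606*(-17) = 320.998 m/s
M = v/a = 179/320.998 = 0.5576

0.5576


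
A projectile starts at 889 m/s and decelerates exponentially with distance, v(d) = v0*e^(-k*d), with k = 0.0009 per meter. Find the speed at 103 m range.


v = v0*exp(-k*d) = 889*exp(-0.0009*103) = 810.3 m/s

810.3 m/s


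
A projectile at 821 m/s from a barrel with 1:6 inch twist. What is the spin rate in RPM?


twist_m = 6*0.0254 = 0.1524 m
spin = v/twist = 821/0.1524 = 5387.139 rev/s
RPM = spin*60 = 5387.139*60 ≈ 323228 RPM

323228 RPM


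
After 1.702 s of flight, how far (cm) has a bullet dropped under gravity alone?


drop = 0.5*g*t^2 = 0.5*9.81*1.702^2 = 14.2088 m ≈ 1421 cm

1421 cm


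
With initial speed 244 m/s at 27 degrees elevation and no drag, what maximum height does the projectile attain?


H = (v0*sin(theta))^2 / (2g) = (244*sin(27°))^2 / (2*9.81) = 625.4 m

625.4 m


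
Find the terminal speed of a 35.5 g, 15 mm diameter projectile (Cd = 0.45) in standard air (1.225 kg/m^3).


A = pi*(d/2)^2 = pi*(15/2000)^2 = 1.76715e-04 m^2
vt = sqrt(2mg/(Cd*rho*A)) = sqrt(2*0.0355*9.81/(0.45 * 1.225 * 1.76715e-04)) = 84.56 m/s

84.56 m/s


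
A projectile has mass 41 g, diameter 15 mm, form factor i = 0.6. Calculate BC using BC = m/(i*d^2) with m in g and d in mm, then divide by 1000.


BC = m/(i*d^2*1000) = 41/(0.6 * 15^2 * 1000) = 0.0003037

0.0003037


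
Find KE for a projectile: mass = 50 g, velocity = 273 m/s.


E = 0.5*m*v^2 = 0.5*0.05*273^2 = 1863 J

1863 J


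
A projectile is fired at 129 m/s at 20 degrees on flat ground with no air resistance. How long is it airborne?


T = 2*v0*sin(theta)/g = 2*129*sin(20°)/9.81 = 8.995 s

8.995 s


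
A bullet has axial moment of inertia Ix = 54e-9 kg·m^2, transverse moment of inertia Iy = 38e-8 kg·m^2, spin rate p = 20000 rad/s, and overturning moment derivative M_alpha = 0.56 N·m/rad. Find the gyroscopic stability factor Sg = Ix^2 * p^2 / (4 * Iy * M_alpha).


Sg = Ix^2 * p^2 / (4 * Iy * M_alpha) = (54e-9)^2 * 20000^2 / (4 * 38e-8 * 0.56) = 1.37

1.37


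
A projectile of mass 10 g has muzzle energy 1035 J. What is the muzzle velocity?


v = sqrt(2*E/m) = sqrt(2*1035/0.01) = 455 m/s

455 m/s


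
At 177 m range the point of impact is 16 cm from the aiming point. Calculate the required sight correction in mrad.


1 mrad subtends 1 cm per 10 m of range, so adj = error_cm / (dist_m / 10) = 16 / (177/10) = 0.904 mrad

0.904 mrad


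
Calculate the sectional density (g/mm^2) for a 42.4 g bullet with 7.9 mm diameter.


SD = m/d^2 = 42.4/7.9^2 = 0.6794 g/mm^2

0.6794 g/mm^2


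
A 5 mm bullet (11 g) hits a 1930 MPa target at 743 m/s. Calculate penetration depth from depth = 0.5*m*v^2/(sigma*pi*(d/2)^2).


A = pi*(d/2)^2 = pi*(5/2)^2 = 19.635 mm^2
E = 0.5*m*v^2 = 0.5*0.011*743^2 = 3036.27 J
depth = E/(sigma*A) = 3036.27 J / (1930 MPa * 19.635 mm^2) = 3036.27/(1930 * 19.635) m = 0.0801222 m ≈ 80.12 mm

80.12 mm


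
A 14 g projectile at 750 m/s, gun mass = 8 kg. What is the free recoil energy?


v_r = m_p*v_p/m_gun = 0.014*750/8 = 1.3125 m/s, E_r = 0.5*m_gun*v_r^2 = 0.5*8*1.3125^2 = 6.891 J

6.891 J


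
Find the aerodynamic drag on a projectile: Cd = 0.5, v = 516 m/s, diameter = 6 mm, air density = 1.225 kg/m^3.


A = pi*(d/2)^2 = pi*(6/2000)^2 = 2.82743e-05 m^2
Fd = 0.5*Cd*rho*A*v^2 = 0.5*0.5*1.225*2.82743e-05*516^2 = 2.306 N

2.306 N


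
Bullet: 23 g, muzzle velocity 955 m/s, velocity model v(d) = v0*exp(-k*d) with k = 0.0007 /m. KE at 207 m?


v = v0*exp(-k*d) = 955*exp(-0.0007*207) = 826.179 m/s
E = 0.5*m*v^2 = 0.5*0.023*826.179^2 = 7850 J

7850 J


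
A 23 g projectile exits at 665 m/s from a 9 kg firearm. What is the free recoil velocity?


v_recoil = m_p * v_p / m_gun = 0.023 * 665 / 9 = 1.699 m/s

1.699 m/s


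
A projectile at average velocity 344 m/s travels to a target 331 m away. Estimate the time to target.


t = d/v = 331/344 = 0.9622 s

0.9622 s


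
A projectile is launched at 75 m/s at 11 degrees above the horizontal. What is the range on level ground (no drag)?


R = v0^2 * sin(2*theta) / g = 75^2 * sin(2*11°) / 9.81 = 214.8 m

214.8 m


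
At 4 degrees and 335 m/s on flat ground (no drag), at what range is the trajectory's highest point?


R = v0^2*sin(2*theta)/g = 335^2*sin(2*4°)/9.81 = 1592.12 m
apex_dist = R/2 = 1592.12/2 = 796.1 m

796.1 m


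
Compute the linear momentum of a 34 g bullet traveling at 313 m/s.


p = m*v = 0.034*313 = 10.64 kg·m/s

10.64 kg·m/s


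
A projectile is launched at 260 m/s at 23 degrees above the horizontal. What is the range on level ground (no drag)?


R = v0^2 * sin(2*theta) / g = 260^2 * sin(2*23°) / 9.81 = 4957 m

4957 m


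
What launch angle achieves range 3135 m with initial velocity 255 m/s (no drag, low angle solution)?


sin(2*theta) = R*g/v0^2 = 3135*9.81/255^2 = 0.472962, theta = arcsin(0.472962)/2 = 14.11°

14.11 degrees


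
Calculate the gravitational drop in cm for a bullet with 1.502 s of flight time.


drop = 0.5*g*t^2 = 0.5*9.81*1.502^2 = 11.0657 m ≈ 1107 cm

1107 cm


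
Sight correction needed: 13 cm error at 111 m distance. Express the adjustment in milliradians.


1 mrad subtends 1 cm per 10 m of range, so adj = error_cm / (dist_m / 10) = 13 / (111/10) = 1.171 mrad

1.171 mrad


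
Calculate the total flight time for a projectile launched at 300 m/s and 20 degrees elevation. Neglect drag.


T = 2*v0*sin(theta)/g = 2*300*sin(20°)/9.81 = 20.92 s

20.92 s


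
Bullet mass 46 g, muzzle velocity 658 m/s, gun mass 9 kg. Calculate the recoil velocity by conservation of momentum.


v_recoil = m_p * v_p / m_gun = 0.046 * 658 / 9 = 3.363 m/s

3.363 m/s


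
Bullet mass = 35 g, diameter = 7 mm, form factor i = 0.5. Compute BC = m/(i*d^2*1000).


BC = m/(i*d^2*1000) = 35/(0.5 * 7^2 * 1000) = 0.001429

0.001429


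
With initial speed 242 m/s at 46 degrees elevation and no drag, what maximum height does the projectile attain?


H = (v0*sin(theta))^2 / (2g) = (242*sin(46°))^2 / (2*9.81) = 1545 m

1545 m


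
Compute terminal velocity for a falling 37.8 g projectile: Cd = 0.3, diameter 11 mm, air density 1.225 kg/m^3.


A = pi*(d/2)^2 = pi*(11/2000)^2 = 9.50332e-05 m^2
vt = sqrt(2mg/(Cd*rho*A)) = sqrt(2*0.0378*9.81/(0.3 * 1.225 * 9.50332e-05)) = 145.7 m/s

145.7 m/s


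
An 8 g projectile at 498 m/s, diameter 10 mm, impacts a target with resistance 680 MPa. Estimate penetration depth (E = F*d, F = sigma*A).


A = pi*(d/2)^2 = pi*(10/2)^2 = 78.5398 mm^2
E = 0.5*m*v^2 = 0.5*0.008*498^2 = 992.016 J
depth = E/(sigma*A) = 992.016 J / (680 MPa * 78.5398 mm^2) = 992.016/(680 * 78.5398) m = 0.0185746 m ≈ 18.57 mm

18.57 mm


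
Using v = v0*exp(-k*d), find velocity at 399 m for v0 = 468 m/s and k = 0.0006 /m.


v = v0*exp(-k*d) = 468*exp(-0.0006*399) = 368.4 m/s

368.4 m/s


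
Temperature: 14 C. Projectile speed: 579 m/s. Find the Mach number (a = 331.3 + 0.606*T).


a = 331.3 + 0.606*(14) = 339.784 m/s
M = v/a = 579/339.784 = 1.704

1.704


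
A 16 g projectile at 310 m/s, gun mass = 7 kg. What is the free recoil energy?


v_r = m_p*v_p/m_gun = 0.016*310/7 = 0.708571 m/s, E_r = 0.5*m_gun*v_r^2 = 0.5*7*0.708571^2 = 1.757 J

1.757 J


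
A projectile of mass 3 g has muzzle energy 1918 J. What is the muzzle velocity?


v = sqrt(2*E/m) = sqrt(2*1918/0.003) = 1131 m/s

1131 m/s


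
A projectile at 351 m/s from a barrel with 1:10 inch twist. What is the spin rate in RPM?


twist_m = 10*0.0254 = 0.254 m
spin = v/twist = 351/0.254 = 1381.89 rev/s
RPM = spin*60 = 1381.89*60 ≈ 82913 RPM

82913 RPM


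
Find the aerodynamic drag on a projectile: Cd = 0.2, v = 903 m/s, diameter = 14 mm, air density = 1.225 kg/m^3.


A = pi*(d/2)^2 = pi*(14/2000)^2 = 1.53938e-04 m^2
Fd = 0.5*Cd*rho*A*v^2 = 0.5*0.2*1.225*1.53938e-04*903^2 = 15.38 N

15.38 N


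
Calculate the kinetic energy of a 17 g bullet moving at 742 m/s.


E = 0.5*m*v^2 = 0.5*0.017*742^2 = 4680 J

4680 J


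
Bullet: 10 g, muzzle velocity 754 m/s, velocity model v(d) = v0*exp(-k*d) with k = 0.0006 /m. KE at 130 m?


v = v0*exp(-k*d) = 754*exp(-0.0006*130) = 697.423 m/s
E = 0.5*m*v^2 = 0.5*0.01*697.423^2 = 2432 J

2432 J


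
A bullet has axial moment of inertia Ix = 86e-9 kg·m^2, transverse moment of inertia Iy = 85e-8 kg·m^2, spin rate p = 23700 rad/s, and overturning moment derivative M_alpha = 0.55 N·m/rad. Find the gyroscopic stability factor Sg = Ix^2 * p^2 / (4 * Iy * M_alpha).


Sg = Ix^2 * p^2 / (4 * Iy * M_alpha) = (86e-9)^2 * 23700^2 / (4 * 85e-8 * 0.55) = 2.222

2.222


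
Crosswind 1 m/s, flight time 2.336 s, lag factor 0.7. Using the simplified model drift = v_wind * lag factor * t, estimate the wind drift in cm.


drift = v_wind * lag * t = 1 * 0.7 * 2.336 = 1.6352 m ≈ 163.5 cm

163.5 cm


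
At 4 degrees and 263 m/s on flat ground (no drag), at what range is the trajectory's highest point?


R = v0^2*sin(2*theta)/g = 263^2*sin(2*4°)/9.81 = 981.291 m
apex_dist = R/2 = 981.291/2 = 490.6 m

490.6 m


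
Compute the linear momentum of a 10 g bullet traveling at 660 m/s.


p = m*v = 0.01*660 = 6.6 kg·m/s

6.6 kg·m/s


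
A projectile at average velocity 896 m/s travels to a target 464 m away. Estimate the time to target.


t = d/v = 464/896 = 0.5179 s

0.5179 s


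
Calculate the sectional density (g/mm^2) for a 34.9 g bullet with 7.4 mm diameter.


SD = m/d^2 = 34.9/7.4^2 = 0.6373 g/mm^2

0.6373 g/mm^2


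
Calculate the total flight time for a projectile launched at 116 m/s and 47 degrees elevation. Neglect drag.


T = 2*v0*sin(theta)/g = 2*116*sin(47°)/9.81 = 17.3 s

17.3 s


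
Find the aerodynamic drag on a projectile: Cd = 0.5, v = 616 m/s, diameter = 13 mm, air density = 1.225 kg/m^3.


A = pi*(d/2)^2 = pi*(13/2000)^2 = 1.32732e-04 m^2
Fd = 0.5*Cd*rho*A*v^2 = 0.5*0.5*1.225*1.32732e-04*616^2 = 15.42 N

15.42 N


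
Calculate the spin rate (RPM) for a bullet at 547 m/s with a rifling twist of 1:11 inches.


twist_m = 11*0.0254 = 0.2794 m
spin = v/twist = 547/0.2794 = 1957.767 rev/s
RPM = spin*60 = 1957.767*60 ≈ 117466 RPM

117466 RPM


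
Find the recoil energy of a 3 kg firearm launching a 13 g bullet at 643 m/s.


v_r = m_p*v_p/m_gun = 0.013*643/3 = 2.78633 m/s, E_r = 0.5*m_gun*v_r^2 = 0.5*3*2.78633^2 = 11.65 J

11.65 J


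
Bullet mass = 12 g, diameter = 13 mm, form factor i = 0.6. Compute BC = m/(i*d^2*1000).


BC = m/(i*d^2*1000) = 12/(0.6 * 13^2 * 1000) = 0.0001183

0.0001183


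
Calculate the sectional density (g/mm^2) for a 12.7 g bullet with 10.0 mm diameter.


SD = m/d^2 = 12.7/10.0^2 = 0.127 g/mm^2

0.127 g/mm^2


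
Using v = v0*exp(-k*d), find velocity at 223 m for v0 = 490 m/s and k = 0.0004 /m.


v = v0*exp(-k*d) = 490*exp(-0.0004*223) = 448.2 m/s

448.2 m/s


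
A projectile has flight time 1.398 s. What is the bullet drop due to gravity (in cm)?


drop = 0.5*g*t^2 = 0.5*9.81*1.398^2 = 9.58635 m ≈ 958.6 cm

958.6 cm


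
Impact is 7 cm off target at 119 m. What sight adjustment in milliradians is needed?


1 mrad subtends 1 cm per 10 m of range, so adj = error_cm / (dist_m / 10) = 7 / (119/10) = 0.5882 mrad

0.5882 mrad


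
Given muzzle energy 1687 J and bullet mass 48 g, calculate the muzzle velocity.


v = sqrt(2*E/m) = sqrt(2*1687/0.048) = 265.1 m/s

265.1 m/s


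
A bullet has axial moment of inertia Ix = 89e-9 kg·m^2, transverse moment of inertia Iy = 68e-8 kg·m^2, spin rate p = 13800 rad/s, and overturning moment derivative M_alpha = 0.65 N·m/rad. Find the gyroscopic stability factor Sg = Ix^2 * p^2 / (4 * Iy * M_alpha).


Sg = Ix^2 * p^2 / (4 * Iy * M_alpha) = (89e-9)^2 * 13800^2 / (4 * 68e-8 * 0.65) = 0.8532

0.8532


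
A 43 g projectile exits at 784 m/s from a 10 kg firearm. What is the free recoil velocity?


v_recoil = m_p * v_p / m_gun = 0.043 * 784 / 10 = 3.371 m/s

3.371 m/s


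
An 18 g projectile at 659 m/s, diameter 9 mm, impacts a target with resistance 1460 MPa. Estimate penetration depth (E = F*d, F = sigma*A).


A = pi*(d/2)^2 = pi*(9/2)^2 = 63.6173 mm^2
E = 0.5*m*v^2 = 0.5*0.018*659^2 = 3908.53 J
depth = E/(sigma*A) = 3908.53 J / (1460 MPa * 63.6173 mm^2) = 3908.53/(1460 * 63.6173) m = 0.042081 m ≈ 42.08 mm

42.08 mm


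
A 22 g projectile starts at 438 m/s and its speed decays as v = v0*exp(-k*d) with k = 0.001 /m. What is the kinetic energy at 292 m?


v = v0*exp(-k*d) = 438*exp(-0.001*292) = 327.085 m/s
E = 0.5*m*v^2 = 0.5*0.022*327.085^2 = 1177 J

1177 J
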